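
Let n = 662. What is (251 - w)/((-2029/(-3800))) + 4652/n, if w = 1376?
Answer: -1410305546/671599 ≈ -2099.9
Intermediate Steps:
(251 - w)/((-2029/(-3800))) + 4652/n = (251 - 1*1376)/((-2029/(-3800))) + 4652/662 = (251 - 1376)/((-2029*(-1/3800))) + 4652*(1/662) = -1125/2029/3800 + 2326/331 = -1125*3800/2029 + 2326/331 = -4275000/2029 + 2326/331 = -1410305546/671599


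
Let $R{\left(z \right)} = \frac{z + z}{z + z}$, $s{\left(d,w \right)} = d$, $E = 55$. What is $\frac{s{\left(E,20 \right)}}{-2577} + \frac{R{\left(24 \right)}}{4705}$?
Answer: $- \frac{256198}{12124785} \approx -0.02113$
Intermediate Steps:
$R{\left(z \right)} = 1$ ($R{\left(z \right)} = \frac{2 z}{2 z} = 2 z \frac{1}{2 z} = 1$)
$\frac{s{\left(E,20 \right)}}{-2577} + \frac{R{\left(24 \right)}}{4705} = \frac{55}{-2577} + 1 \cdot \frac{1}{4705} = 55 \left(- \frac{1}{2577}\right) + 1 \cdot \frac{1}{4705} = - \frac{55}{2577} + \frac{1}{4705} = - \frac{256198}{12124785}$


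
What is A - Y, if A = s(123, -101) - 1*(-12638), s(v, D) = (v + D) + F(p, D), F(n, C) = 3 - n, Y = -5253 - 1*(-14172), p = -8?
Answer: 3752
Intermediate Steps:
Y = 8919 (Y = -5253 + 14172 = 8919)
s(v, D) = 11 + D + v (s(v, D) = (v + D) + (3 - 1*(-8)) = (D + v) + (3 + 8) = (D + v) + 11 = 11 + D + v)
A = 12671 (A = (11 - 101 + 123) - 1*(-12638) = 33 + 12638 = 12671)
A - Y = 12671 - 1*8919 = 12671 - 8919 = 3752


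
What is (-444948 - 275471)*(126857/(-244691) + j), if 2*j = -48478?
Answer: 4272943413770514/244691 ≈ 1.7463e+10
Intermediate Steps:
j = -24239 (j = (½)*(-48478) = -24239)
(-444948 - 275471)*(126857/(-244691) + j) = (-444948 - 275471)*(126857/(-244691) - 24239) = -720419*(126857*(-1/244691) - 24239) = -720419*(-126857/244691 - 24239) = -720419*(-5931192006/244691) = 4272943413770514/244691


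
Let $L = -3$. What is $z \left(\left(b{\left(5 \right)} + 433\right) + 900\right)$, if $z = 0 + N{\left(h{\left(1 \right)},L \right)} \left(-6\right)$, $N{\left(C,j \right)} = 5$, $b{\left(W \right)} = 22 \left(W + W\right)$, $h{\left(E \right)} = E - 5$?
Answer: $-46590$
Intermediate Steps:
$h{\left(E \right)} = -5 + E$ ($h{\left(E \right)} = E - 5 = -5 + E$)
$b{\left(W \right)} = 44 W$ ($b{\left(W \right)} = 22 \cdot 2 W = 44 W$)
$z = -30$ ($z = 0 + 5 \left(-6\right) = 0 - 30 = -30$)
$z \left(\left(b{\left(5 \right)} + 433\right) + 900\right) = - 30 \left(\left(44 \cdot 5 + 433\right) + 900\right) = - 30 \left(\left(220 + 433\right) + 900\right) = - 30 \left(653 + 900\right) = \left(-30\right) 1553 = -46590$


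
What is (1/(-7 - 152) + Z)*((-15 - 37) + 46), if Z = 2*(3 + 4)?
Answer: -4450/53 ≈ -83.962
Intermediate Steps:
Z = 14 (Z = 2*7 = 14)
(1/(-7 - 152) + Z)*((-15 - 37) + 46) = (1/(-7 - 152) + 14)*((-15 - 37) + 46) = (1/(-159) + 14)*(-52 + 46) = (-1/159 + 14)*(-6) = (2225/159)*(-6) = -4450/53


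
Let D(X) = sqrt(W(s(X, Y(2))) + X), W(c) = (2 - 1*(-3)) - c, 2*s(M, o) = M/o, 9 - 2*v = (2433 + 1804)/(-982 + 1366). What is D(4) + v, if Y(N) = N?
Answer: -781/768 + 2*sqrt(2) ≈ 1.8115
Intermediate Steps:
v = -781/768 (v = 9/2 - (2433 + 1804)/(2*(-982 + 1366)) = 9/2 - 4237/(2*384) = 9/2 - 1/2*4237/384 = 9/2 - 4237/768 = -781/768 ≈ -1.0169)
s(M, o) = M/(2*o) (s(M, o) = (M/o)/2 = M/(2*o))
W(c) = 5 - c (W(c) = (2 + 3) - c = 5 - c)
D(X) = sqrt(5 + 3*X/4) (D(X) = sqrt((5 - X/(2*2)) + X) = sqrt((5 - X/4) + X) = sqrt(5 + 3*X/4))
D(4) + v = sqrt(20 + 3*4)/2 - 781/768 = sqrt(20 + 12)/2 - 781/768 = sqrt(32)/2 - 781/768 = (4*sqrt(2))/2 - 781/768 = 2*sqrt(2) - 781/768 = -781/768 + 2*sqrt(2)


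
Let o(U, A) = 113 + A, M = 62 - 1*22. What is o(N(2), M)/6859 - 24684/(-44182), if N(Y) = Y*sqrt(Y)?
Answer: 88033701/151522169 ≈ 0.58100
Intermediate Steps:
M = 40 (M = 62 - 22 = 40)
N(Y) = Y**(3/2)
o(N(2), M)/6859 - 24684/(-44182) = (113 + 40)/6859 - 24684/(-44182) = 153*(1/6859) - 24684*(-1/44182) = 153/6859 + 12342/22091 = 88033701/151522169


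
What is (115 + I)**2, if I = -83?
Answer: 1024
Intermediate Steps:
(115 + I)**2 = (115 - 83)**2 = 32**2 = 1024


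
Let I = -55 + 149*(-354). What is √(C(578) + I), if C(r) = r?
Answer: I*√52223 ≈ 228.52*I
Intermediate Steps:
I = -52801 (I = -55 - 52746 = -52801)
√(C(578) + I) = √(578 - 52801) = √(-52223) = I*√52223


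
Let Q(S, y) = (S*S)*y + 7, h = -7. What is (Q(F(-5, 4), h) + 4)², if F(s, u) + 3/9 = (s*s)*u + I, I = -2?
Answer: 361013512336/81 ≈ 4.4570e+9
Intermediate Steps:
F(s, u) = -7/3 + u*s² (F(s, u) = -⅓ + ((s*s)*u - 2) = -⅓ + (s²*u - 2) = -⅓ + (u*s² - 2) = -⅓ + (-2 + u*s²) = -7/3 + u*s²)
Q(S, y) = 7 + y*S² (Q(S, y) = S²*y + 7 = y*S² + 7 = 7 + y*S²)
(Q(F(-5, 4), h) + 4)² = ((7 - 7*(-7/3 + 4*(-5)²)²) + 4)² = ((7 - 7*(-7/3 + 4*25)²) + 4)² = ((7 - 7*(-7/3 + 100)²) + 4)² = ((7 - 7*(293/3)²) + 4)² = ((7 - 7*85849/9) + 4)² = ((7 - 600943/9) + 4)² = (-600880/9 + 4)² = (-600844/9)² = 361013512336/81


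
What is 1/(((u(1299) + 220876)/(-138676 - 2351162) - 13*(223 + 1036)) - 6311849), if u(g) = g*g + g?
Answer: -1244919/7878117289292 ≈ -1.5802e-7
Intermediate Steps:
u(g) = g + g**2 (u(g) = g**2 + g = g + g**2)
1/(((u(1299) + 220876)/(-138676 - 2351162) - 13*(223 + 1036)) - 6311849) = 1/(((1299*(1 + 1299) + 220876)/(-138676 - 2351162) - 13*(223 + 1036)) - 6311849) = 1/(((1299*1300 + 220876)/(-2489838) - 13*1259) - 6311849) = 1/(((1688700 + 220876)*(-1/2489838) - 16367) - 6311849) = 1/((1909576*(-1/2489838) - 16367) - 6311849) = 1/((-954788/1244919 - 16367) - 6311849) = 1/(-20376544061/1244919 - 6311849) = 1/(-7878117289292/1244919) = -1244919/7878117289292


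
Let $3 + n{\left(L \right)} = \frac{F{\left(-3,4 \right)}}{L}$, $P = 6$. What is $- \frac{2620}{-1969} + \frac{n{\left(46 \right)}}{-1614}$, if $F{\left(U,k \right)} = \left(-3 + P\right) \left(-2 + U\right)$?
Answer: $\frac{64940179}{48728812} \approx 1.3327$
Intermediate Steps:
$F{\left(U,k \right)} = -6 + 3 U$ ($F{\left(U,k \right)} = \left(-3 + 6\right) \left(-2 + U\right) = 3 \left(-2 + U\right) = -6 + 3 U$)
$n{\left(L \right)} = -3 - \frac{15}{L}$ ($n{\left(L \right)} = -3 + \frac{-6 + 3 \left(-3\right)}{L} = -3 + \frac{-6 - 9}{L} = -3 - \frac{15}{L}$)
$- \frac{2620}{-1969} + \frac{n{\left(46 \right)}}{-1614} = - \frac{2620}{-1969} + \frac{-3 - \frac{15}{46}}{-1614} = \left(-2620\right) \left(- \frac{1}{1969}\right) + \left(-3 - \frac{15}{46}\right) \left(- \frac{1}{1614}\right) = \frac{2620}{1969} + \left(-3 - \frac{15}{46}\right) \left(- \frac{1}{1614}\right) = \frac{2620}{1969} - - \frac{51}{24748} = \frac{2620}{1969} + \frac{51}{24748} = \frac{64940179}{48728812}$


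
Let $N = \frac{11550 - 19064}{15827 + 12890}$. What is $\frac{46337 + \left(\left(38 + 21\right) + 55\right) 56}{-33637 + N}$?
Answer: $- \frac{116460689}{74304711} \approx -1.5673$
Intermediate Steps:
$N = - \frac{578}{2209}$ ($N = - \frac{7514}{28717} = \left(-7514\right) \frac{1}{28717} = - \frac{578}{2209} \approx -0.26166$)
$\frac{46337 + \left(\left(38 + 21\right) + 55\right) 56}{-33637 + N} = \frac{46337 + \left(\left(38 + 21\right) + 55\right) 56}{-33637 - \frac{578}{2209}} = \frac{46337 + \left(59 + 55\right) 56}{- \frac{74304711}{2209}} = \left(46337 + 114 \cdot 56\right) \left(- \frac{2209}{74304711}\right) = \left(46337 + 6384\right) \left(- \frac{2209}{74304711}\right) = 52721 \left(- \frac{2209}{74304711}\right) = - \frac{116460689}{74304711}$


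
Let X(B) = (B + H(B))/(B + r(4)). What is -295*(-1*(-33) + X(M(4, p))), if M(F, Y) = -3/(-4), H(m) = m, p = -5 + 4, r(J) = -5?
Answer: -163725/17 ≈ -9630.9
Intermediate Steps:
p = -1
M(F, Y) = ¾ (M(F, Y) = -3*(-¼) = ¾)
X(B) = 2*B/(-5 + B) (X(B) = (B + B)/(B - 5) = (2*B)/(-5 + B) = 2*B/(-5 + B))
-295*(-1*(-33) + X(M(4, p))) = -295*(-1*(-33) + 2*(¾)/(-5 + ¾)) = -295*(33 + 2*(¾)/(-17/4)) = -295*(33 + 2*(¾)*(-4/17)) = -295*(33 - 6/17) = -295*555/17 = -163725/17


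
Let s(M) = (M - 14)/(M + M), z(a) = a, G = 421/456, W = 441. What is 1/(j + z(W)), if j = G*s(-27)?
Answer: 24624/10876445 ≈ 0.0022640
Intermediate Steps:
G = 421/456 (G = 421*(1/456) = 421/456 ≈ 0.92325)
s(M) = (-14 + M)/(2*M) (s(M) = (-14 + M)/((2*M)) = (-14 + M)*(1/(2*M)) = (-14 + M)/(2*M))
j = 17261/24624 (j = 421*((1/2)*(-14 - 27)/(-27))/456 = 421*((1/2)*(-1/27)*(-41))/456 = (421/456)*(41/54) = 17261/24624 ≈ 0.70098)
1/(j + z(W)) = 1/(17261/24624 + 441) = 1/(10876445/24624) = 24624/10876445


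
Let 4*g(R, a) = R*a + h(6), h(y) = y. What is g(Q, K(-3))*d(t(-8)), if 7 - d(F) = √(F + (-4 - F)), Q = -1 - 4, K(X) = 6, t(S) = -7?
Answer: -42 + 12*I ≈ -42.0 + 12.0*I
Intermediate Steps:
Q = -5
g(R, a) = 3/2 + R*a/4 (g(R, a) = (R*a + 6)/4 = (6 + R*a)/4 = 3/2 + R*a/4)
d(F) = 7 - 2*I (d(F) = 7 - √(F + (-4 - F)) = 7 - √(-4) = 7 - 2*I)
g(Q, K(-3))*d(t(-8)) = (3/2 + (¼)*(-5)*6)*(7 - 2*I) = (3/2 - 15/2)*(7 - 2*I) = -6*(7 - 2*I) = -42 + 12*I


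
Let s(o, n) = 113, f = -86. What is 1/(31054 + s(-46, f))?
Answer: 1/31167 ≈ 3.2085e-5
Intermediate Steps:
1/(31054 + s(-46, f)) = 1/(31054 + 113) = 1/31167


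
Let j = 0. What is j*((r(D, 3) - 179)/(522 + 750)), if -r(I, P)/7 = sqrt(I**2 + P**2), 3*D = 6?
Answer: 0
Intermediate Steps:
D = 2 (D = (1/3)*6 = 2)
r(I, P) = -7*sqrt(I**2 + P**2)
j*((r(D, 3) - 179)/(522 + 750)) = 0*((-7*sqrt(2**2 + 3**2) - 179)/(522 + 750)) = 0*((-7*sqrt(4 + 9) - 179)/1272) = 0*((-7*sqrt(13) - 179)*(1/1272)) = 0*((-179 - 7*sqrt(13))*(1/1272)) = 0*(-179/1272 - 7*sqrt(13)/1272) = 0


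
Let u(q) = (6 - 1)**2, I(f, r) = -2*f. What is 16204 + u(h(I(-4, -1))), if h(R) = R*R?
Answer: 16229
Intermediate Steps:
h(R) = R**2
u(q) = 25 (u(q) = 5**2 = 25)
16204 + u(h(I(-4, -1))) = 16204 + 25 = 16229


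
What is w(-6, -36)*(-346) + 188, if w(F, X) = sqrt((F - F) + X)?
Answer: 188 - 2076*I ≈ 188.0 - 2076.0*I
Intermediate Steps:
w(F, X) = sqrt(X) (w(F, X) = sqrt(0 + X) = sqrt(X))
w(-6, -36)*(-346) + 188 = sqrt(-36)*(-346) + 188 = (6*I)*(-346) + 188 = -2076*I + 188 = 188 - 2076*I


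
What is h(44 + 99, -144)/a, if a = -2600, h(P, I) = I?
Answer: 18/325 ≈ 0.055385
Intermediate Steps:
h(44 + 99, -144)/a = -144/(-2600) = -144*(-1/2600) = 18/325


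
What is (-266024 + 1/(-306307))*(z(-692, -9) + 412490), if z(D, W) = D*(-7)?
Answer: -34006466569338246/306307 ≈ -1.1102e+11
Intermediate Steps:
z(D, W) = -7*D
(-266024 + 1/(-306307))*(z(-692, -9) + 412490) = (-266024 + 1/(-306307))*(-7*(-692) + 412490) = (-266024 - 1/306307)*(4844 + 412490) = -81485013369/306307*417334 = -34006466569338246/306307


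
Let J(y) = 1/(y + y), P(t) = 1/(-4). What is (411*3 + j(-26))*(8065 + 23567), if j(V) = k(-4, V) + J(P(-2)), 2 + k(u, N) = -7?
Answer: 38654304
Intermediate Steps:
P(t) = -¼
k(u, N) = -9 (k(u, N) = -2 - 7 = -9)
J(y) = 1/(2*y)
j(V) = -11 (j(V) = -9 + 1/(2*(-¼)) = -9 + (½)*(-4) = -9 - 2 = -11)
(411*3 + j(-26))*(8065 + 23567) = (411*3 - 11)*(8065 + 23567) = (1233 - 11)*31632 = 1222*31632 = 38654304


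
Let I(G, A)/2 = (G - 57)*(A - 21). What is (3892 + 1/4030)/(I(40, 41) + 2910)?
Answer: 15684761/8986900 ≈ 1.7453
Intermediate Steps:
I(G, A) = 2*(-57 + G)*(-21 + A) (I(G, A) = 2*((G - 57)*(A - 21)) = 2*((-57 + G)*(-21 + A)) = 2*(-57 + G)*(-21 + A))
(3892 + 1/4030)/(I(40, 41) + 2910) = (3892 + 1/4030)/((2394 - 114*41 - 42*40 + 2*41*40) + 2910) = (3892 + 1/4030)/((2394 - 4674 - 1680 + 3280) + 2910) = 15684761/(4030*(-680 + 2910)) = (15684761/4030)/2230 = (15684761/4030)*(1/2230) = 15684761/8986900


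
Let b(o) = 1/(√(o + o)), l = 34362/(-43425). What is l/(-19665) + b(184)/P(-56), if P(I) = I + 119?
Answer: 166/4125375 + √23/5796 ≈ 0.00086768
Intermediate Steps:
P(I) = 119 + I
l = -3818/4825 (l = 34362*(-1/43425) = -3818/4825 ≈ -0.79130)
b(o) = √2/(2*√o) (b(o) = 1/(√(2*o)) = 1/(√2*√o) = √2/(2*√o))
l/(-19665) + b(184)/P(-56) = -3818/4825/(-19665) + (√2/(2*√184))/(119 - 56) = -3818/4825*(-1/19665) + (√2*(√46/92)/2)/63 = 166/4125375 + (√23/92)*(1/63) = 166/4125375 + √23/5796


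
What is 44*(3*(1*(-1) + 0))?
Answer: -132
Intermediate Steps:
44*(3*(1*(-1) + 0)) = 44*(3*(-1 + 0)) = 44*(3*(-1)) = 44*(-3) = -132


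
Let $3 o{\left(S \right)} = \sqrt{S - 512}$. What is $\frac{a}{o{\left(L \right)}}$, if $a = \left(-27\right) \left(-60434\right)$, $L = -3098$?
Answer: $- \frac{2447577 i \sqrt{10}}{95} \approx - 81473.0 i$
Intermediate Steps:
$a = 1631718$
$o{\left(S \right)} = \frac{\sqrt{-512 + S}}{3}$ ($o{\left(S \right)} = \frac{\sqrt{S - 512}}{3} = \frac{\sqrt{-512 + S}}{3}$)
$\frac{a}{o{\left(L \right)}} = \frac{1631718}{\frac{1}{3} \sqrt{-512 - 3098}} = \frac{1631718}{\frac{1}{3} \sqrt{-3610}} = \frac{1631718}{\frac{1}{3} \cdot 19 i \sqrt{10}} = \frac{1631718}{\frac{19}{3} i \sqrt{10}} = 1631718 \left(- \frac{3 i \sqrt{10}}{190}\right) = - \frac{2447577 i \sqrt{10}}{95}$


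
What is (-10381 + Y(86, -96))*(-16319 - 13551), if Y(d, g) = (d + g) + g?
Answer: 313246690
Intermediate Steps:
Y(d, g) = d + 2*g
(-10381 + Y(86, -96))*(-16319 - 13551) = (-10381 + (86 + 2*(-96)))*(-16319 - 13551) = (-10381 + (86 - 192))*(-29870) = (-10381 - 106)*(-29870) = -10487*(-29870) = 313246690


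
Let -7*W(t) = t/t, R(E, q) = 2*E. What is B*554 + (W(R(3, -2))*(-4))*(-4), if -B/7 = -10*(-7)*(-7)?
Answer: 13301524/7 ≈ 1.9002e+6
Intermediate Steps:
W(t) = -⅐ (W(t) = -t/(7*t) = -⅐*1 = -⅐)
B = 3430 (B = -7*(-10*(-7))*(-7) = -490*(-7) = -7*(-490) = 3430)
B*554 + (W(R(3, -2))*(-4))*(-4) = 3430*554 - ⅐*(-4)*(-4) = 1900220 + (4/7)*(-4) = 1900220 - 16/7 = 13301524/7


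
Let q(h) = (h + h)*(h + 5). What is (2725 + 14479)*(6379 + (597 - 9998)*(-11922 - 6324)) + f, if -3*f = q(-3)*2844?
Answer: 2951122989476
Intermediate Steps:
q(h) = 2*h*(5 + h) (q(h) = (2*h)*(5 + h) = 2*h*(5 + h))
f = 11376 (f = -2*(-3)*(5 - 3)*2844/3 = -2*(-3)*2*2844/3 = -(-4)*2844 = -⅓*(-34128) = 11376)
(2725 + 14479)*(6379 + (597 - 9998)*(-11922 - 6324)) + f = (2725 + 14479)*(6379 + (597 - 9998)*(-11922 - 6324)) + 11376 = 17204*(6379 - 9401*(-18246)) + 11376 = 17204*(6379 + 171530646) + 11376 = 17204*171537025 + 11376 = 2951122978100 + 11376 = 2951122989476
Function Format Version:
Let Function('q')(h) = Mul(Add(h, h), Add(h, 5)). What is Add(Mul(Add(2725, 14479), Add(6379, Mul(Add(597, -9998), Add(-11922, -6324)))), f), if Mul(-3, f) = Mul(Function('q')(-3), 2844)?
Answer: 2951122989476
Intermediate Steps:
Function('q')(h) = Mul(2, h, Add(5, h)) (Function('q')(h) = Mul(Mul(2, h), Add(5, h)) = Mul(2, h, Add(5, h)))
f = 11376 (f = Mul(Rational(-1, 3), Mul(Mul(2, -3, Add(5, -3)), 2844)) = Mul(Rational(-1, 3), Mul(Mul(2, -3, 2), 2844)) = Mul(Rational(-1, 3), Mul(-12, 2844)) = Mul(Rational(-1, 3), -34128) = 11376)
Add(Mul(Add(2725, 14479), Add(6379, Mul(Add(597, -9998), Add(-11922, -6324)))), f) = Add(Mul(Add(2725, 14479), Add(6379, Mul(Add(597, -9998), Add(-11922, -6324)))), 11376) = Add(Mul(17204, Add(6379, Mul(-9401, -18246))), 11376) = Add(Mul(17204, Add(6379, 171530646)), 11376) = Add(Mul(17204, 171537025), 11376) = Add(2951122978100, 11376) = 2951122989476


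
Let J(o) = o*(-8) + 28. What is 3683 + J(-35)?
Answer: 3991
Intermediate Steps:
J(o) = 28 - 8*o (J(o) = -8*o + 28 = 28 - 8*o)
3683 + J(-35) = 3683 + (28 - 8*(-35)) = 3683 + (28 + 280) = 3683 + 308 = 3991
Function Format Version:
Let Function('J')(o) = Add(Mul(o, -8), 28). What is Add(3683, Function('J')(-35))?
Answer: 3991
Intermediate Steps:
Function('J')(o) = Add(28, Mul(-8, o)) (Function('J')(o) = Add(Mul(-8, o), 28) = Add(28, Mul(-8, o)))
Add(3683, Function('J')(-35)) = Add(3683, Add(28, Mul(-8, -35))) = Add(3683, Add(28, 280)) = Add(3683, 308) = 3991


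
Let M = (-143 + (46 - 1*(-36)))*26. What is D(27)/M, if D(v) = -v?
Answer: 27/1586 ≈ 0.017024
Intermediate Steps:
M = -1586 (M = (-143 + (46 + 36))*26 = (-143 + 82)*26 = -61*26 = -1586)
D(27)/M = -1*27/(-1586) = -27*(-1/1586) = 27/1586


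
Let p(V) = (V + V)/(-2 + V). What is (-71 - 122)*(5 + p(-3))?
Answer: -5983/5 ≈ -1196.6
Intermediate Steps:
p(V) = 2*V/(-2 + V) (p(V) = (2*V)/(-2 + V) = 2*V/(-2 + V))
(-71 - 122)*(5 + p(-3)) = (-71 - 122)*(5 + 2*(-3)/(-2 - 3)) = -193*(5 + 2*(-3)/(-5)) = -193*(5 + 2*(-3)*(-⅕)) = -193*(5 + 6/5) = -193*31/5 = -5983/5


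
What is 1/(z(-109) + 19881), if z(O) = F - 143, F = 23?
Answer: 1/19761 ≈ 5.0605e-5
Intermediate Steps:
z(O) = -120 (z(O) = 23 - 143 = -120)
1/(z(-109) + 19881) = 1/(-120 + 19881) = 1/19761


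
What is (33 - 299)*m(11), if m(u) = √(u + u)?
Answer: -266*√22 ≈ -1247.7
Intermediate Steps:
m(u) = √2*√u (m(u) = √(2*u) = √2*√u)
(33 - 299)*m(11) = (33 - 299)*(√2*√11) = -266*√22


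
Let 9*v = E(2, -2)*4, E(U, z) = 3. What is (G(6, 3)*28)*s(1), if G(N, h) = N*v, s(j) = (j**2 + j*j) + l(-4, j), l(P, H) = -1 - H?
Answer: 0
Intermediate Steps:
s(j) = -1 - j + 2*j**2 (s(j) = (j**2 + j*j) + (-1 - j) = (j**2 + j**2) + (-1 - j) = 2*j**2 + (-1 - j) = -1 - j + 2*j**2)
v = 4/3 (v = (3*4)/9 = (1/9)*12 = 4/3 ≈ 1.3333)
G(N, h) = 4*N/3 (G(N, h) = N*(4/3) = 4*N/3)
(G(6, 3)*28)*s(1) = (((4/3)*6)*28)*(-1 - 1*1 + 2*1**2) = (8*28)*(-1 - 1 + 2*1) = 224*(-1 - 1 + 2) = 224*0 = 0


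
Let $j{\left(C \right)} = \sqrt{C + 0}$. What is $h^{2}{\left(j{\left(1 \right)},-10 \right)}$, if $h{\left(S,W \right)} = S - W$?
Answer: $121$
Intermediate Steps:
$j{\left(C \right)} = \sqrt{C}$
$h^{2}{\left(j{\left(1 \right)},-10 \right)} = \left(\sqrt{1} - -10\right)^{2} = \left(1 + 10\right)^{2} = 11^{2} = 121$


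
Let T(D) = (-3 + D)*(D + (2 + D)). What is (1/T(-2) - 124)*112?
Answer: -69384/5 ≈ -13877.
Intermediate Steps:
T(D) = (-3 + D)*(2 + 2*D)
(1/T(-2) - 124)*112 = (1/(-6 - 4*(-2) + 2*(-2)**2) - 124)*112 = (1/(-6 + 8 + 2*4) - 124)*112 = (1/(-6 + 8 + 8) - 124)*112 = (1/10 - 124)*112 = -1239/10*112 = -69384/5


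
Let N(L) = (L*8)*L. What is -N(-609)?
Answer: -2967048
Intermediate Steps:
N(L) = 8*L**2 (N(L) = (8*L)*L = 8*L**2)
-N(-609) = -8*(-609)**2 = -8*370881 = -1*2967048 = -2967048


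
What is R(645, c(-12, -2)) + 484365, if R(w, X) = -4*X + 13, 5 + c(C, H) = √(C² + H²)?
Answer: 484398 - 8*√37 ≈ 4.8435e+5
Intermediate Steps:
c(C, H) = -5 + √(C² + H²)
R(w, X) = 13 - 4*X
R(645, c(-12, -2)) + 484365 = (13 - 4*(-5 + √((-12)² + (-2)²))) + 484365 = (13 - 4*(-5 + √(144 + 4))) + 484365 = (13 - 4*(-5 + √148)) + 484365 = (13 - 4*(-5 + 2*√37)) + 484365 = (13 + (20 - 8*√37)) + 484365 = (33 - 8*√37) + 484365 = 484398 - 8*√37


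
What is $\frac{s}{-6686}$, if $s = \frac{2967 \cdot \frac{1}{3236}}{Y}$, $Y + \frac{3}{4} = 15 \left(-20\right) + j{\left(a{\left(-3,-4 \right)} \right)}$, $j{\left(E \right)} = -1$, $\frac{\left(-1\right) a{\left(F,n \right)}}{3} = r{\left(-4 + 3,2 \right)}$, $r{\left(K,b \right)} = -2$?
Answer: $\frac{2967}{6528631618} \approx 4.5446 \cdot 10^{-7}$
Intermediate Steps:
$a{\left(F,n \right)} = 6$ ($a{\left(F,n \right)} = \left(-3\right) \left(-2\right) = 6$)
$Y = - \frac{1207}{4}$ ($Y = - \frac{3}{4} + \left(15 \left(-20\right) - 1\right) = - \frac{3}{4} - 301 = - \frac{1207}{4} \approx -301.75$)
$s = - \frac{2967}{976463}$ ($s = \frac{2967 \cdot \frac{1}{3236}}{- \frac{1207}{4}} = 2967 \cdot \frac{1}{3236} \left(- \frac{4}{1207}\right) = \frac{2967}{3236} \left(- \frac{4}{1207}\right) = - \frac{2967}{976463} \approx -0.0030385$)
$\frac{s}{-6686} = - \frac{2967}{976463 \left(-6686\right)} = \left(- \frac{2967}{976463}\right) \left(- \frac{1}{6686}\right) = \frac{2967}{6528631618}$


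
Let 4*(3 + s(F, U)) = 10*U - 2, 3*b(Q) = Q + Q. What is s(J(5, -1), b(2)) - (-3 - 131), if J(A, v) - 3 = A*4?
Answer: 803/6 ≈ 133.83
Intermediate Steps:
J(A, v) = 3 + 4*A (J(A, v) = 3 + A*4 = 3 + 4*A)
b(Q) = 2*Q/3 (b(Q) = (Q + Q)/3 = (2*Q)/3 = 2*Q/3)
s(F, U) = -7/2 + 5*U/2 (s(F, U) = -3 + (10*U - 2)/4 = -3 + (-2 + 10*U)/4 = -3 + (-1/2 + 5*U/2) = -7/2 + 5*U/2)
s(J(5, -1), b(2)) - (-3 - 131) = (-7/2 + 5*((2/3)*2)/2) - (-3 - 131) = (-7/2 + (5/2)*(4/3)) - 1*(-134) = (-7/2 + 10/3) + 134 = -1/6 + 134 = 803/6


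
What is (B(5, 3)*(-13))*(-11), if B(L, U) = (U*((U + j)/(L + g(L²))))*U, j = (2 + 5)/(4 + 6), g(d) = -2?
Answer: 15873/10 ≈ 1587.3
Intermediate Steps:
j = 7/10 ≈ 0.70000
B(L, U) = U²*(7/10 + U)/(-2 + L) (B(L, U) = (U*((U + 7/10)/(L - 2)))*U = (U*((7/10 + U)/(-2 + L)))*U = (U*(7/10 + U)/(-2 + L))*U = U²*(7/10 + U)/(-2 + L))
(B(5, 3)*(-13))*(-11) = ((3²*(7/10 + 3)/(-2 + 5))*(-13))*(-11) = ((9*(37/10)/3)*(-13))*(-11) = ((9*(⅓)*(37/10))*(-13))*(-11) = ((111/10)*(-13))*(-11) = -1443/10*(-11) = 15873/10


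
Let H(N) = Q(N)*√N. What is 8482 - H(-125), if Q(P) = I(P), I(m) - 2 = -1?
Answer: 8482 - 5*I*√5 ≈ 8482.0 - 11.18*I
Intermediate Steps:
I(m) = 1 (I(m) = 2 - 1 = 1)
Q(P) = 1
H(N) = √N (H(N) = 1*√N = √N)
8482 - H(-125) = 8482 - √(-125) = 8482 - 5*I*√5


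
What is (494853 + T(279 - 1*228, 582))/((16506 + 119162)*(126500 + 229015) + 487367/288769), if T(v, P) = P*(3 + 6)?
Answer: 144410777979/13927909013183747 ≈ 1.0368e-5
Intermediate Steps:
T(v, P) = 9*P (T(v, P) = P*9 = 9*P)
(494853 + T(279 - 1*228, 582))/((16506 + 119162)*(126500 + 229015) + 487367/288769) = (494853 + 9*582)/((16506 + 119162)*(126500 + 229015) + 487367/288769) = (494853 + 5238)/(135668*355515 + 487367*(1/288769)) = 500091/(48232009020 + 487367/288769) = 500091/(13927909013183747/288769) = 500091*(288769/13927909013183747) = 144410777979/13927909013183747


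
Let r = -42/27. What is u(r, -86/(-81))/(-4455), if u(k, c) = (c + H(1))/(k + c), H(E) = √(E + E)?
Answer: 43/89100 + √2/2200 ≈ 0.0011254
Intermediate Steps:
H(E) = √2*√E (H(E) = √(2*E) = √2*√E)
r = -14/9 (r = -42*1/27 = -14/9 ≈ -1.5556)
u(k, c) = (c + √2)/(c + k) (u(k, c) = (c + √2*√1)/(k + c) = (c + √2*1)/(c + k) = (c + √2)/(c + k))
u(r, -86/(-81))/(-4455) = ((-86/(-81) + √2)/(-86/(-81) - 14/9))/(-4455) = ((-86*(-1/81) + √2)/(-86*(-1/81) - 14/9))*(-1/4455) = ((86/81 + √2)/(86/81 - 14/9))*(-1/4455) = ((86/81 + √2)/(-40/81))*(-1/4455) = -81*(86/81 + √2)/40*(-1/4455) = (-43/20 - 81*√2/40)*(-1/4455) = 43/89100 + √2/2200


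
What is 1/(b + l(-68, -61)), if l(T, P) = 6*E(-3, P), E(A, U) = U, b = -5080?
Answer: -1/5446 ≈ -0.00018362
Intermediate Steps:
l(T, P) = 6*P
1/(b + l(-68, -61)) = 1/(-5080 + 6*(-61)) = 1/(-5080 - 366) = 1/(-5446) = -1/5446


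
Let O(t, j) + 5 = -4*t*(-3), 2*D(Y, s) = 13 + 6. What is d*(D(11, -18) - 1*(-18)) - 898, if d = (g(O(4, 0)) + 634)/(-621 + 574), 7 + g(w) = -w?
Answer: -58266/47 ≈ -1239.7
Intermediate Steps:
D(Y, s) = 19/2 (D(Y, s) = (13 + 6)/2 = (1/2)*19 = 19/2)
O(t, j) = -5 + 12*t (O(t, j) = -5 - 4*t*(-3) = -5 + 12*t)
g(w) = -7 - w
d = -584/47 (d = ((-7 - (-5 + 12*4)) + 634)/(-621 + 574) = ((-7 - (-5 + 48)) + 634)/(-47) = ((-7 - 1*43) + 634)*(-1/47) = ((-7 - 43) + 634)*(-1/47) = (-50 + 634)*(-1/47) = 584*(-1/47) = -584/47 ≈ -12.426)
d*(D(11, -18) - 1*(-18)) - 898 = -584*(19/2 - 1*(-18))/47 - 898 = -584*(19/2 + 18)/47 - 898 = -584/47*55/2 - 898 = -16060/47 - 898 = -58266/47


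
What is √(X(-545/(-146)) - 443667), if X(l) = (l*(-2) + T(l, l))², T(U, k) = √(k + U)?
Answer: √(-2364301443 + (545 - √39785)²)/73 ≈ 666.07*I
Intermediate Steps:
T(U, k) = √(U + k)
X(l) = (-2*l + √2*√l)² (X(l) = (l*(-2) + √(l + l))² = (-2*l + √(2*l))² = (-2*l + √2*√l)²)
√(X(-545/(-146)) - 443667) = √((2*(-545/(-146)) - √2*√(-545/(-146)))² - 443667) = √((2*(-545*(-1/146)) - √2*√(-545*(-1/146)))² - 443667) = √((2*(545/146) - √2*√(545/146))² - 443667) = √((545/73 - √2*√79570/146)² - 443667) = √((545/73 - √39785/73)² - 443667) = √(-443667 + (545/73 - √39785/73)²)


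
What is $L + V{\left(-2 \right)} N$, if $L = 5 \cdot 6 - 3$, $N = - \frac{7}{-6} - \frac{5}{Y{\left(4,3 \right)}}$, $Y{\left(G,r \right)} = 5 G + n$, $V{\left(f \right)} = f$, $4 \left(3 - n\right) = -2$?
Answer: $\frac{3538}{141} \approx 25.092$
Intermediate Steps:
$n = \frac{7}{2}$ ($n = 3 - - \frac{1}{2} = 3 + \frac{1}{2} = \frac{7}{2} \approx 3.5$)
$Y{\left(G,r \right)} = \frac{7}{2} + 5 G$ ($Y{\left(G,r \right)} = 5 G + \frac{7}{2} = \frac{7}{2} + 5 G$)
$N = \frac{269}{282}$ ($N = - \frac{7}{-6} - \frac{5}{\frac{7}{2} + 5 \cdot 4} = \left(-7\right) \left(- \frac{1}{6}\right) - \frac{5}{\frac{7}{2} + 20} = \frac{7}{6} - \frac{5}{\frac{47}{2}} = \frac{7}{6} - \frac{10}{47} = \frac{269}{282} \approx 0.9539$)
$L = 27$ ($L = 30 - 3 = 27$)
$L + V{\left(-2 \right)} N = 27 - \frac{269}{141} = \frac{3538}{141}$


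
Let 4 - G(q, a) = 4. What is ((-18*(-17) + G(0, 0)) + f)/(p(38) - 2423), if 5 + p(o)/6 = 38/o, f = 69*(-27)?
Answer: 1557/2447 ≈ 0.63629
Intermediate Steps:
f = -1863
G(q, a) = 0 (G(q, a) = 4 - 1*4 = 4 - 4 = 0)
p(o) = -30 + 228/o (p(o) = -30 + 6*(38/o) = -30 + 228/o)
((-18*(-17) + G(0, 0)) + f)/(p(38) - 2423) = ((-18*(-17) + 0) - 1863)/((-30 + 228/38) - 2423) = ((306 + 0) - 1863)/((-30 + 228*(1/38)) - 2423) = (306 - 1863)/((-30 + 6) - 2423) = -1557/(-24 - 2423) = -1557/(-2447) = -1557*(-1/2447) = 1557/2447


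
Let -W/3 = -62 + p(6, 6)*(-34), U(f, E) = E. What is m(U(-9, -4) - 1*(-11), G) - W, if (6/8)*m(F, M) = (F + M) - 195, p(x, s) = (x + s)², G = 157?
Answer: -44746/3 ≈ -14915.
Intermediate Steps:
p(x, s) = (s + x)²
m(F, M) = -260 + 4*F/3 + 4*M/3 (m(F, M) = 4*((F + M) - 195)/3 = 4*(-195 + F + M)/3 = -260 + 4*F/3 + 4*M/3)
W = 14874 (W = -3*(-62 + (6 + 6)²*(-34)) = -3*(-62 + 12²*(-34)) = -3*(-62 + 144*(-34)) = -3*(-62 - 4896) = -3*(-4958) = 14874)
m(U(-9, -4) - 1*(-11), G) - W = (-260 + 4*(-4 - 1*(-11))/3 + (4/3)*157) - 1*14874 = (-260 + 4*(-4 + 11)/3 + 628/3) - 14874 = (-260 + (4/3)*7 + 628/3) - 14874 = (-260 + 28/3 + 628/3) - 14874 = -124/3 - 14874 = -44746/3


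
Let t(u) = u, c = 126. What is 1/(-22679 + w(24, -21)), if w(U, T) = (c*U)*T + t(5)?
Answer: -1/86178 ≈ -1.1604e-5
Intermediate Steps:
w(U, T) = 5 + 126*T*U (w(U, T) = (126*U)*T + 5 = 126*T*U + 5 = 5 + 126*T*U)
1/(-22679 + w(24, -21)) = 1/(-22679 + (5 + 126*(-21)*24)) = 1/(-22679 + (5 - 63504)) = 1/(-22679 - 63499) = 1/(-86178) = -1/86178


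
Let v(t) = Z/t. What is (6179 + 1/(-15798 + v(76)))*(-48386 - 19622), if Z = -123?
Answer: -504589703955464/1200771 ≈ -4.2022e+8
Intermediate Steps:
v(t) = -123/t
(6179 + 1/(-15798 + v(76)))*(-48386 - 19622) = (6179 + 1/(-15798 - 123/76))*(-48386 - 19622) = (6179 + 1/(-15798 - 123*1/76))*(-68008) = (6179 + 1/(-15798 - 123/76))*(-68008) = (6179 + 1/(-1200771/76))*(-68008) = (6179 - 76/1200771)*(-68008) = (7419563933/1200771)*(-68008) = -504589703955464/1200771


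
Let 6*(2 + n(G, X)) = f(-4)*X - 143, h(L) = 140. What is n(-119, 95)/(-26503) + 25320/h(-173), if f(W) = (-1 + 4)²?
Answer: 100655944/556563 ≈ 180.85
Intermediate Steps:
f(W) = 9 (f(W) = 3² = 9)
n(G, X) = -155/6 + 3*X/2 (n(G, X) = -2 + (9*X - 143)/6 = -2 + (-143 + 9*X)/6 = -2 + (-143/6 + 3*X/2) = -155/6 + 3*X/2)
n(-119, 95)/(-26503) + 25320/h(-173) = (-155/6 + (3/2)*95)/(-26503) + 25320/140 = (-155/6 + 285/2)*(-1/26503) + 25320*(1/140) = (350/3)*(-1/26503) + 1266/7 = -350/79509 + 1266/7 = 100655944/556563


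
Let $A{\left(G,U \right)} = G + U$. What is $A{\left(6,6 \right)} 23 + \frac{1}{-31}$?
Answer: $\frac{8555}{31} \approx 275.97$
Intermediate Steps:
$A{\left(6,6 \right)} 23 + \frac{1}{-31} = \left(6 + 6\right) 23 + \frac{1}{-31} = 12 \cdot 23 - \frac{1}{31} = 276 - \frac{1}{31} = \frac{8555}{31}$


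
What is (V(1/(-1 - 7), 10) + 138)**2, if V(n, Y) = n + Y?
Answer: 1399489/64 ≈ 21867.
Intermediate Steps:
V(n, Y) = Y + n
(V(1/(-1 - 7), 10) + 138)**2 = ((10 + 1/(-1 - 7)) + 138)**2 = ((10 + 1/(-8)) + 138)**2 = ((10 - 1/8) + 138)**2 = (79/8 + 138)**2 = (1183/8)**2 = 1399489/64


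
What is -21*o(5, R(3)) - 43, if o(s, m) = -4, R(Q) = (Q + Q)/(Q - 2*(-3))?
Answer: 41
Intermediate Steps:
R(Q) = 2*Q/(6 + Q) (R(Q) = (2*Q)/(Q + 6) = (2*Q)/(6 + Q) = 2*Q/(6 + Q))
-21*o(5, R(3)) - 43 = -21*(-4) - 43 = 84 - 43 = 41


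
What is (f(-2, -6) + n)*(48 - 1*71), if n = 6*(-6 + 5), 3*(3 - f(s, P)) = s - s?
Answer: 69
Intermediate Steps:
f(s, P) = 3 (f(s, P) = 3 - (s - s)/3 = 3 - ⅓*0 = 3 + 0 = 3)
n = -6 (n = 6*(-1) = -6)
(f(-2, -6) + n)*(48 - 1*71) = (3 - 6)*(48 - 1*71) = -3*(48 - 71) = -3*(-23) = 69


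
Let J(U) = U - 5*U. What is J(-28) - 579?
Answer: -467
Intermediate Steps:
J(U) = -4*U
J(-28) - 579 = -4*(-28) - 579 = 112 - 579 = -467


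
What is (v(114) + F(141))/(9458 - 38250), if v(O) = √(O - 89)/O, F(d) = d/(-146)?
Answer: 959/29950878 ≈ 3.2019e-5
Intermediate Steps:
F(d) = -d/146 (F(d) = d*(-1/146) = -d/146)
v(O) = √(-89 + O)/O
(v(114) + F(141))/(9458 - 38250) = (√(-89 + 114)/114 - 1/146*141)/(9458 - 38250) = (√25/114 - 141/146)/(-28792) = ((1/114)*5 - 141/146)*(-1/28792) = (5/114 - 141/146)*(-1/28792) = -3836/4161*(-1/28792) = 959/29950878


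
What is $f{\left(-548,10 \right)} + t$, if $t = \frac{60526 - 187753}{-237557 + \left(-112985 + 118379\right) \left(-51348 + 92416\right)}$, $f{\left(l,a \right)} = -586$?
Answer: $- \frac{129672102937}{221283235} \approx -586.0$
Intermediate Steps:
$t = - \frac{127227}{221283235}$ ($t = - \frac{127227}{-237557 + 5394 \cdot 41068} = - \frac{127227}{-237557 + 221520792} = - \frac{127227}{221283235} \approx -0.00057495$)
$f{\left(-548,10 \right)} + t = -586 - \frac{127227}{221283235} = - \frac{129672102937}{221283235}$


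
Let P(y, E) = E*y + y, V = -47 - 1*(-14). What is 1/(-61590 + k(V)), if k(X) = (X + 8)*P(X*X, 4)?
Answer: -1/197715 ≈ -5.0578e-6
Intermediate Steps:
V = -33 (V = -47 + 14 = -33)
P(y, E) = y + E*y
k(X) = 5*X²*(8 + X) (k(X) = (X + 8)*((X*X)*(1 + 4)) = (8 + X)*(X²*5) = (8 + X)*(5*X²) = 5*X²*(8 + X))
1/(-61590 + k(V)) = 1/(-61590 + 5*(-33)²*(8 - 33)) = 1/(-61590 + 5*1089*(-25)) = 1/(-61590 - 136125) = 1/(-197715) = -1/197715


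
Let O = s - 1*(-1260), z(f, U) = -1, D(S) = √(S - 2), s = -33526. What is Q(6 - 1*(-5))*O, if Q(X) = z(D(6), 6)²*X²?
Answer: -3904186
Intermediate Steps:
D(S) = √(-2 + S)
Q(X) = X² (Q(X) = (-1)²*X² = 1*X² = X²)
O = -32266 (O = -33526 - 1*(-1260) = -33526 + 1260 = -32266)
Q(6 - 1*(-5))*O = (6 - 1*(-5))²*(-32266) = (6 + 5)²*(-32266) = 11²*(-32266) = 121*(-32266) = -3904186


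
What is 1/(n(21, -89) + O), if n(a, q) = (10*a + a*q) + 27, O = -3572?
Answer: -1/5204 ≈ -0.00019216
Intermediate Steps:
n(a, q) = 27 + 10*a + a*q
1/(n(21, -89) + O) = 1/((27 + 10*21 + 21*(-89)) - 3572) = 1/((27 + 210 - 1869) - 3572) = 1/(-1632 - 3572) = 1/(-5204) = -1/5204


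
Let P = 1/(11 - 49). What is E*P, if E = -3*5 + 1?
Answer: 7/19 ≈ 0.36842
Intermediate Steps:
P = -1/38 (P = 1/(-38) = -1/38 ≈ -0.026316)
E = -14 (E = -15 + 1 = -14)
E*P = -14*(-1/38) = 7/19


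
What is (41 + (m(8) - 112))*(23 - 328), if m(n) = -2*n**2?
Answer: 60695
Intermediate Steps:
(41 + (m(8) - 112))*(23 - 328) = (41 + (-2*8**2 - 112))*(23 - 328) = (41 + (-2*64 - 112))*(-305) = (41 + (-128 - 112))*(-305) = (41 - 240)*(-305) = -199*(-305) = 60695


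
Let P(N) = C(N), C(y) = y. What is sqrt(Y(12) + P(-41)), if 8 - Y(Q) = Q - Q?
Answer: I*sqrt(33) ≈ 5.7446*I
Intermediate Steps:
Y(Q) = 8 (Y(Q) = 8 - (Q - Q) = 8 - 1*0 = 8 + 0 = 8)
P(N) = N
sqrt(Y(12) + P(-41)) = sqrt(8 - 41) = sqrt(-33) = I*sqrt(33)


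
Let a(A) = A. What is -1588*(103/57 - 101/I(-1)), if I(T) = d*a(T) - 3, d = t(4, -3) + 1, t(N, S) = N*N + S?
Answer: -11922704/969 ≈ -12304.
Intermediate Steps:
t(N, S) = S + N² (t(N, S) = N² + S = S + N²)
d = 14 (d = (-3 + 4²) + 1 = (-3 + 16) + 1 = 13 + 1 = 14)
I(T) = -3 + 14*T (I(T) = 14*T - 3 = -3 + 14*T)
-1588*(103/57 - 101/I(-1)) = -1588*(103/57 - 101/(-3 + 14*(-1))) = -1588*(103*(1/57) - 101/(-3 - 14)) = -1588*(103/57 - 101/(-17)) = -1588*(103/57 - 101*(-1/17)) = -1588*(103/57 + 101/17) = -1588*7508/969 = -11922704/969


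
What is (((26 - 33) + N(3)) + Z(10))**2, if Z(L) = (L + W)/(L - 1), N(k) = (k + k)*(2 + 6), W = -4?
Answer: 15625/9 ≈ 1736.1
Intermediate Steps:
N(k) = 16*k (N(k) = (2*k)*8 = 16*k)
Z(L) = (-4 + L)/(-1 + L) (Z(L) = (L - 4)/(L - 1) = (-4 + L)/(-1 + L))
(((26 - 33) + N(3)) + Z(10))**2 = (((26 - 33) + 16*3) + (-4 + 10)/(-1 + 10))**2 = ((-7 + 48) + 6/9)**2 = (41 + (1/9)*6)**2 = (41 + 2/3)**2 = (125/3)**2 = 15625/9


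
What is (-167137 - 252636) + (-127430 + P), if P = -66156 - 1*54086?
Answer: -667445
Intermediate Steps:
P = -120242 (P = -66156 - 54086 = -120242)
(-167137 - 252636) + (-127430 + P) = (-167137 - 252636) + (-127430 - 120242) = -419773 - 247672 = -667445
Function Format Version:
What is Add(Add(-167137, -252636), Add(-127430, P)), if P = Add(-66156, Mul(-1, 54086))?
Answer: -667445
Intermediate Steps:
P = -120242 (P = Add(-66156, -54086) = -120242)
Add(Add(-167137, -252636), Add(-127430, P)) = Add(Add(-167137, -252636), Add(-127430, -120242)) = Add(-419773, -247672) = -667445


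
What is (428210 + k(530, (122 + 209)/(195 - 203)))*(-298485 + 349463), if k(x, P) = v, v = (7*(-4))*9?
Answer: 21816442924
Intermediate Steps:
v = -252 (v = -28*9 = -252)
k(x, P) = -252
(428210 + k(530, (122 + 209)/(195 - 203)))*(-298485 + 349463) = (428210 - 252)*(-298485 + 349463) = 427958*50978 = 21816442924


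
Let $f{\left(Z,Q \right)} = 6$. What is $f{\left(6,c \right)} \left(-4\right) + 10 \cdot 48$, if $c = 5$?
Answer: $456$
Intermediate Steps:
$f{\left(6,c \right)} \left(-4\right) + 10 \cdot 48 = 6 \left(-4\right) + 10 \cdot 48 = -24 + 480 = 456$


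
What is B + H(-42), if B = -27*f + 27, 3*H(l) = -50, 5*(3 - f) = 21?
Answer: 641/15 ≈ 42.733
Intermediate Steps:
f = -6/5 (f = 3 - ⅕*21 = 3 - 21/5 = -6/5 ≈ -1.2000)
H(l) = -50/3 (H(l) = (⅓)*(-50) = -50/3)
B = 297/5 (B = -27*(-6/5) + 27 = 162/5 + 27 = 297/5 ≈ 59.400)
B + H(-42) = 297/5 - 50/3 = 641/15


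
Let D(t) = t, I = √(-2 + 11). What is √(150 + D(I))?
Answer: 3*√17 ≈ 12.369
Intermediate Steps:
I = 3 (I = √9 = 3)
√(150 + D(I)) = √(150 + 3) = √153 = 3*√17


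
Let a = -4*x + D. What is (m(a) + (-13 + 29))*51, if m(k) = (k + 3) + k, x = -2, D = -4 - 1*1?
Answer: 1275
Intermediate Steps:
D = -5 (D = -4 - 1 = -5)
a = 3 (a = -4*(-2) - 5 = 8 - 5 = 3)
m(k) = 3 + 2*k (m(k) = (3 + k) + k = 3 + 2*k)
(m(a) + (-13 + 29))*51 = ((3 + 2*3) + (-13 + 29))*51 = ((3 + 6) + 16)*51 = (9 + 16)*51 = 25*51 = 1275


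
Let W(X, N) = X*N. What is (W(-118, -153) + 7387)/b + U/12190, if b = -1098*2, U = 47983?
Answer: -102377561/13384620 ≈ -7.6489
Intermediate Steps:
W(X, N) = N*X
b = -2196
(W(-118, -153) + 7387)/b + U/12190 = (-153*(-118) + 7387)/(-2196) + 47983/12190 = (18054 + 7387)*(-1/2196) + 47983*(1/12190) = 25441*(-1/2196) + 47983/12190 = -25441/2196 + 47983/12190 = -102377561/13384620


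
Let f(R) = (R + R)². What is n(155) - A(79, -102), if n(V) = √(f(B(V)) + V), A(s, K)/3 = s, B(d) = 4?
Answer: -237 + √219 ≈ -222.20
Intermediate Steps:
A(s, K) = 3*s
f(R) = 4*R² (f(R) = (2*R)² = 4*R²)
n(V) = √(64 + V) (n(V) = √(4*4² + V) = √(4*16 + V) = √(64 + V))
n(155) - A(79, -102) = √(64 + 155) - 3*79 = √219 - 1*237 = √219 - 237 = -237 + √219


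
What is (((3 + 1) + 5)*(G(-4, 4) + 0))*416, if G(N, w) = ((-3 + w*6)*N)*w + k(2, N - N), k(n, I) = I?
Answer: -1257984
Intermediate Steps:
G(N, w) = N*w*(-3 + 6*w) (G(N, w) = ((-3 + w*6)*N)*w + (N - N) = ((-3 + 6*w)*N)*w + 0 = (N*(-3 + 6*w))*w + 0 = N*w*(-3 + 6*w) + 0 = N*w*(-3 + 6*w))
(((3 + 1) + 5)*(G(-4, 4) + 0))*416 = (((3 + 1) + 5)*(3*(-4)*4*(-1 + 2*4) + 0))*416 = ((4 + 5)*(3*(-4)*4*(-1 + 8) + 0))*416 = (9*(3*(-4)*4*7 + 0))*416 = (9*(-336 + 0))*416 = (9*(-336))*416 = -3024*416 = -1257984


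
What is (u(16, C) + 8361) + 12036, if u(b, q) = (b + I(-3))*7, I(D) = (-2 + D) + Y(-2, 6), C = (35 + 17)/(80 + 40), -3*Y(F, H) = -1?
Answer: 61429/3 ≈ 20476.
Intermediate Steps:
Y(F, H) = ⅓ (Y(F, H) = -⅓*(-1) = ⅓)
C = 13/30 (C = 52/120 = 52*(1/120) = 13/30 ≈ 0.43333)
I(D) = -5/3 + D (I(D) = (-2 + D) + ⅓ = -5/3 + D)
u(b, q) = -98/3 + 7*b (u(b, q) = (b + (-5/3 - 3))*7 = (b - 14/3)*7 = (-14/3 + b)*7 = -98/3 + 7*b)
(u(16, C) + 8361) + 12036 = ((-98/3 + 7*16) + 8361) + 12036 = ((-98/3 + 112) + 8361) + 12036 = (238/3 + 8361) + 12036 = 25321/3 + 12036 = 61429/3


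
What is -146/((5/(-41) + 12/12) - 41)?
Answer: 5986/1645 ≈ 3.6389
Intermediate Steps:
-146/((5/(-41) + 12/12) - 41) = -146/((5*(-1/41) + 12*(1/12)) - 41) = -146/((-5/41 + 1) - 41) = -146/(36/41 - 41) = -146/(-1645/41) = -146*(-41/1645) = 5986/1645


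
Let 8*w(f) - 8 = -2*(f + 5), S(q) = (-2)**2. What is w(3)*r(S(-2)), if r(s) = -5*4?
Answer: 20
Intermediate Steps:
S(q) = 4
r(s) = -20
w(f) = -1/4 - f/4 (w(f) = 1 + (-2*(f + 5))/8 = 1 + (-2*(5 + f))/8 = 1 + (-10 - 2*f)/8 = 1 + (-5/4 - f/4) = -1/4 - f/4)
w(3)*r(S(-2)) = (-1/4 - 1/4*3)*(-20) = (-1/4 - 3/4)*(-20) = -1*(-20) = 20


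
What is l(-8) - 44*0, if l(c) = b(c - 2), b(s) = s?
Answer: -10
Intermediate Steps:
l(c) = -2 + c (l(c) = c - 2 = -2 + c)
l(-8) - 44*0 = (-2 - 8) - 44*0 = -10 + 0 = -10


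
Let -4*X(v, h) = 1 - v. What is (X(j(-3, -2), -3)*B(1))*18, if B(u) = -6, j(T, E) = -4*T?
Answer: -297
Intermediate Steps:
X(v, h) = -¼ + v/4 (X(v, h) = -(1 - v)/4 = -¼ + v/4)
(X(j(-3, -2), -3)*B(1))*18 = ((-¼ + (-4*(-3))/4)*(-6))*18 = ((-¼ + (¼)*12)*(-6))*18 = ((-¼ + 3)*(-6))*18 = ((11/4)*(-6))*18 = -33/2*18 = -297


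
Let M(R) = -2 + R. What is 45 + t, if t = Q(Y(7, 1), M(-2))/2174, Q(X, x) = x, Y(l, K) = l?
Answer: 48913/1087 ≈ 44.998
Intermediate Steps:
t = -2/1087 (t = (-2 - 2)/2174 = -4*1/2174 = -2/1087 ≈ -0.0018399)
45 + t = 45 - 2/1087 = 48913/1087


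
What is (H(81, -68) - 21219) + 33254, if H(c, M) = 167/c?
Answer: 975002/81 ≈ 12037.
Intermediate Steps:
(H(81, -68) - 21219) + 33254 = (167/81 - 21219) + 33254 = -1718572/81 + 33254 = 975002/81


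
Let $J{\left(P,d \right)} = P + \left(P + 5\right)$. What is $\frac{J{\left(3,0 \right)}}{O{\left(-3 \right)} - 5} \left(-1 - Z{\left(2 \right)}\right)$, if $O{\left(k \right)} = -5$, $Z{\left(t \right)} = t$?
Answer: $\frac{33}{10} \approx 3.3$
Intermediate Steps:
$J{\left(P,d \right)} = 5 + 2 P$ ($J{\left(P,d \right)} = P + \left(5 + P\right) = 5 + 2 P$)
$\frac{J{\left(3,0 \right)}}{O{\left(-3 \right)} - 5} \left(-1 - Z{\left(2 \right)}\right) = \frac{5 + 2 \cdot 3}{-5 - 5} \left(-1 - 2\right) = \frac{5 + 6}{-10} \left(-1 - 2\right) = \left(- \frac{1}{10}\right) 11 \left(-3\right) = \left(- \frac{11}{10}\right) \left(-3\right) = \frac{33}{10}$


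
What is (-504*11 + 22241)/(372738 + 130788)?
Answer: 16697/503526 ≈ 0.033160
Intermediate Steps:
(-504*11 + 22241)/(372738 + 130788) = (-5544 + 22241)/503526 = 16697*(1/503526) = 16697/503526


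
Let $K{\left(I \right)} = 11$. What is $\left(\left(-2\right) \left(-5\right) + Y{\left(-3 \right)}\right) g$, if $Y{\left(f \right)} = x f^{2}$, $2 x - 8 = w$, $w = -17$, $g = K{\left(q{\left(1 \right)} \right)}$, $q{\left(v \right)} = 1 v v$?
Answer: $- \frac{671}{2} \approx -335.5$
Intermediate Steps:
$q{\left(v \right)} = v^{2}$ ($q{\left(v \right)} = v v = v^{2}$)
$g = 11$
$x = - \frac{9}{2}$ ($x = 4 + \frac{1}{2} \left(-17\right) = 4 - \frac{17}{2} = - \frac{9}{2} \approx -4.5$)
$Y{\left(f \right)} = - \frac{9 f^{2}}{2}$
$\left(\left(-2\right) \left(-5\right) + Y{\left(-3 \right)}\right) g = \left(\left(-2\right) \left(-5\right) - \frac{9 \left(-3\right)^{2}}{2}\right) 11 = \left(10 - \frac{81}{2}\right) 11 = \left(- \frac{61}{2}\right) 11 = - \frac{671}{2}$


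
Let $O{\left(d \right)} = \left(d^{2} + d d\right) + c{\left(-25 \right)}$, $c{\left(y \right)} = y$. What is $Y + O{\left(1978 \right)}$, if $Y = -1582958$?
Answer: $6241985$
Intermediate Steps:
$O{\left(d \right)} = -25 + 2 d^{2}$ ($O{\left(d \right)} = \left(d^{2} + d d\right) - 25 = \left(d^{2} + d^{2}\right) - 25 = 2 d^{2} - 25 = -25 + 2 d^{2}$)
$Y + O{\left(1978 \right)} = -1582958 - \left(25 - 2 \cdot 1978^{2}\right) = -1582958 + \left(-25 + 2 \cdot 3912484\right) = -1582958 + \left(-25 + 7824968\right) = -1582958 + 7824943 = 6241985$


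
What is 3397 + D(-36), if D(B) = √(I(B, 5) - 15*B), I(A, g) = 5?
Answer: 3397 + √545 ≈ 3420.3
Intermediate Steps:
D(B) = √(5 - 15*B)
3397 + D(-36) = 3397 + √(5 - 15*(-36)) = 3397 + √(5 + 540) = 3397 + √545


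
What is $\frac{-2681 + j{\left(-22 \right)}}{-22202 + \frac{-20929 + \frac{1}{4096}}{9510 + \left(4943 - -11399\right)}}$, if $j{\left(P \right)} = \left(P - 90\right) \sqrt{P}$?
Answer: $\frac{283890532352}{2351050887167} + \frac{11859656704 i \sqrt{22}}{2351050887167} \approx 0.12075 + 0.02366 i$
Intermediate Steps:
$j{\left(P \right)} = \sqrt{P} \left(-90 + P\right)$ ($j{\left(P \right)} = \left(P - 90\right) \sqrt{P} = \left(-90 + P\right) \sqrt{P} = \sqrt{P} \left(-90 + P\right)$)
$\frac{-2681 + j{\left(-22 \right)}}{-22202 + \frac{-20929 + \frac{1}{4096}}{9510 + \left(4943 - -11399\right)}} = \frac{-2681 + \sqrt{-22} \left(-90 - 22\right)}{-22202 + \frac{-20929 + \frac{1}{4096}}{9510 + \left(4943 - -11399\right)}} = \frac{-2681 + i \sqrt{22} \left(-112\right)}{-22202 + \frac{-20929 + \frac{1}{4096}}{9510 + \left(4943 + 11399\right)}} = \frac{-2681 - 112 i \sqrt{22}}{-22202 - \frac{85725183}{4096 \left(9510 + 16342\right)}} = \frac{-2681 - 112 i \sqrt{22}}{-22202 - \frac{85725183}{4096 \cdot 25852}} = \frac{-2681 - 112 i \sqrt{22}}{-22202 - \frac{85725183}{105889792}} = \frac{-2681 - 112 i \sqrt{22}}{- \frac{2351050887167}{105889792}} = \left(-2681 - 112 i \sqrt{22}\right) \left(- \frac{105889792}{2351050887167}\right) = \frac{283890532352}{2351050887167} + \frac{11859656704 i \sqrt{22}}{2351050887167}$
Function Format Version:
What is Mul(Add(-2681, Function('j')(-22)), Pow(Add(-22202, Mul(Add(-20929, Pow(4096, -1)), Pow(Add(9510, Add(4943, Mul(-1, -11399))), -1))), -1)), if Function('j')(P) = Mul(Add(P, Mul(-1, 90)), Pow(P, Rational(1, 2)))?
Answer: Add(Rational(283890532352, 2351050887167), Mul(Rational(11859656704, 2351050887167), I, Pow(22, Rational(1, 2)))) ≈ Add(0.12075, Mul(0.023660, I))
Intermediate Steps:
Function('j')(P) = Mul(Pow(P, Rational(1, 2)), Add(-90, P)) (Function('j')(P) = Mul(Add(P, -90), Pow(P, Rational(1, 2))) = Mul(Add(-90, P), Pow(P, Rational(1, 2))) = Mul(Pow(P, Rational(1, 2)), Add(-90, P)))
Mul(Add(-2681, Function('j')(-22)), Pow(Add(-22202, Mul(Add(-20929, Pow(4096, -1)), Pow(Add(9510, Add(4943, Mul(-1, -11399))), -1))), -1)) = Mul(Add(-2681, Mul(Pow(-22, Rational(1, 2)), Add(-90, -22))), Pow(Add(-22202, Mul(Add(-20929, Pow(4096, -1)), Pow(Add(9510, Add(4943, Mul(-1, -11399))), -1))), -1)) = Mul(Add(-2681, Mul(Mul(I, Pow(22, Rational(1, 2))), -112)), Pow(Add(-22202, Mul(Add(-20929, Rational(1, 4096)), Pow(Add(9510, Add(4943, 11399)), -1))), -1)) = Mul(Add(-2681, Mul(-112, I, Pow(22, Rational(1, 2)))), Pow(Add(-22202, Mul(Rational(-85725183, 4096), Pow(Add(9510, 16342), -1))), -1)) = Mul(Add(-2681, Mul(-112, I, Pow(22, Rational(1, 2)))), Pow(Add(-22202, Mul(Rational(-85725183, 4096), Pow(25852, -1))), -1)) = Mul(Add(-2681, Mul(-112, I, Pow(22, Rational(1, 2)))), Pow(Add(-22202, Mul(Rational(-85725183, 4096), Rational(1, 25852))), -1)) = Mul(Add(-2681, Mul(-112, I, Pow(22, Rational(1, 2)))), Pow(Add(-22202, Rational(-85725183, 105889792)), -1)) = Mul(Add(-2681, Mul(-112, I, Pow(22, Rational(1, 2)))), Pow(Rational(-2351050887167, 105889792), -1)) = Mul(Add(-2681, Mul(-112, I, Pow(22, Rational(1, 2)))), Rational(-105889792, 2351050887167)) = Add(Rational(283890532352, 2351050887167), Mul(Rational(11859656704, 2351050887167), I, Pow(22, Rational(1, 2))))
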